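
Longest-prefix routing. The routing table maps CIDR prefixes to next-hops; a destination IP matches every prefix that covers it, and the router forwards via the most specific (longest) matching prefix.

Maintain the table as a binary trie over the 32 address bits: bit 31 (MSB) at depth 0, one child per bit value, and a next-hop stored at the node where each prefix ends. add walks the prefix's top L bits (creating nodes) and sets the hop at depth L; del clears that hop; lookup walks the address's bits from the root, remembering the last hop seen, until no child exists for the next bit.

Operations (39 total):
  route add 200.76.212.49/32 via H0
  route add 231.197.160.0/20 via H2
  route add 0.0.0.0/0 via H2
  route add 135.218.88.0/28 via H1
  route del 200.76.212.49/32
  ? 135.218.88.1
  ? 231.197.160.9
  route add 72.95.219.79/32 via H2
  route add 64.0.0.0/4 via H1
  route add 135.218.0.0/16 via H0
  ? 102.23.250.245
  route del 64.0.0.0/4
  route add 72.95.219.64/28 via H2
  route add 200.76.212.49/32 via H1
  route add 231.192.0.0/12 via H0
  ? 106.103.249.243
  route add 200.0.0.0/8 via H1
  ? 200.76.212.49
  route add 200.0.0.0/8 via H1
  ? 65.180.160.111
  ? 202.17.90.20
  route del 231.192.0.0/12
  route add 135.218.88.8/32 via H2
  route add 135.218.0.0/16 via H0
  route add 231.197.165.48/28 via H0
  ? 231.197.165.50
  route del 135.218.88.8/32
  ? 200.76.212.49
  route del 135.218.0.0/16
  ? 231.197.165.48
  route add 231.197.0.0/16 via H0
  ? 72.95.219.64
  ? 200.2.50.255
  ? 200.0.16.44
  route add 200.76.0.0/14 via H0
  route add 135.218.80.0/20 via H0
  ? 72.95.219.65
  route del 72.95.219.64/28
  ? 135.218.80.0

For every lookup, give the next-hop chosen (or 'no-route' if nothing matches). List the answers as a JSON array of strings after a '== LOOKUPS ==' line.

Apply in order:
  add 200.76.212.49/32 -> H0 at depth 32
  add 231.197.160.0/20 -> H2 at depth 20
  add 0.0.0.0/0 -> H2 at depth 0
  add 135.218.88.0/28 -> H1 at depth 28
  del 200.76.212.49/32 (clear depth 32)
  lookup 135.218.88.1: bits 1000011111011010010110000000 walk d0:H2→d1:-→d2:-→d3:-→d4:-→d5:-→d6:-→d7:-→d8:-→d9:-→d10:-→d11:-→d12:-→d13:-→d14:-→d15:-→d16:-→d17:-→d18:-→d19:-→d20:-→d21:-→d22:-→d23:-→d24:-→d25:-→d26:-→d27:-→d28:H1 -> H1
  lookup 231.197.160.9: bits 11100111110001011010 walk d0:H2→d1:-→d2:-→d3:-→d4:-→d5:-→d6:-→d7:-→d8:-→d9:-→d10:-→d11:-→d12:-→d13:-→d14:-→d15:-→d16:-→d17:-→d18:-→d19:-→d20:H2 -> H2
  add 72.95.219.79/32 -> H2 at depth 32
  add 64.0.0.0/4 -> H1 at depth 4
  add 135.218.0.0/16 -> H0 at depth 16
  lookup 102.23.250.245: bits 01 walk d0:H2→d1:-→d2:- -> H2
  del 64.0.0.0/4 (clear depth 4)
  add 72.95.219.64/28 -> H2 at depth 28
  add 200.76.212.49/32 -> H1 at depth 32
  add 231.192.0.0/12 -> H0 at depth 12
  lookup 106.103.249.243: bits 01 walk d0:H2→d1:-→d2:- -> H2
  add 200.0.0.0/8 -> H1 at depth 8
  lookup 200.76.212.49: bits 11001000010011001101010000110001 walk d0:H2→d1:-→d2:-→d3:-→d4:-→d5:-→d6:-→d7:-→d8:H1→d9:-→d10:-→d11:-→d12:-→d13:-→d14:-→d15:-→d16:-→d17:-→d18:-→d19:-→d20:-→d21:-→d22:-→d23:-→d24:-→d25:-→d26:-→d27:-→d28:-→d29:-→d30:-→d31:-→d32:H1 -> H1
  add 200.0.0.0/8 -> H1 at depth 8
  lookup 65.180.160.111: bits 0100 walk d0:H2→d1:-→d2:-→d3:-→d4:- -> H2
  lookup 202.17.90.20: bits 110010 walk d0:H2→d1:-→d2:-→d3:-→d4:-→d5:-→d6:- -> H2
  del 231.192.0.0/12 (clear depth 12)
  add 135.218.88.8/32 -> H2 at depth 32
  add 135.218.0.0/16 -> H0 at depth 16
  add 231.197.165.48/28 -> H0 at depth 28
  lookup 231.197.165.50: bits 1110011111000101101001010011 walk d0:H2→d1:-→d2:-→d3:-→d4:-→d5:-→d6:-→d7:-→d8:-→d9:-→d10:-→d11:-→d12:-→d13:-→d14:-→d15:-→d16:-→d17:-→d18:-→d19:-→d20:H2→d21:-→d22:-→d23:-→d24:-→d25:-→d26:-→d27:-→d28:H0 -> H0
  del 135.218.88.8/32 (clear depth 32)
  lookup 200.76.212.49: bits 11001000010011001101010000110001 walk d0:H2→d1:-→d2:-→d3:-→d4:-→d5:-→d6:-→d7:-→d8:H1→d9:-→d10:-→d11:-→d12:-→d13:-→d14:-→d15:-→d16:-→d17:-→d18:-→d19:-→d20:-→d21:-→d22:-→d23:-→d24:-→d25:-→d26:-→d27:-→d28:-→d29:-→d30:-→d31:-→d32:H1 -> H1
  del 135.218.0.0/16 (clear depth 16)
  lookup 231.197.165.48: bits 1110011111000101101001010011 walk d0:H2→d1:-→d2:-→d3:-→d4:-→d5:-→d6:-→d7:-→d8:-→d9:-→d10:-→d11:-→d12:-→d13:-→d14:-→d15:-→d16:-→d17:-→d18:-→d19:-→d20:H2→d21:-→d22:-→d23:-→d24:-→d25:-→d26:-→d27:-→d28:H0 -> H0
  add 231.197.0.0/16 -> H0 at depth 16
  lookup 72.95.219.64: bits 0100100001011111110110110100 walk d0:H2→d1:-→d2:-→d3:-→d4:-→d5:-→d6:-→d7:-→d8:-→d9:-→d10:-→d11:-→d12:-→d13:-→d14:-→d15:-→d16:-→d17:-→d18:-→d19:-→d20:-→d21:-→d22:-→d23:-→d24:-→d25:-→d26:-→d27:-→d28:H2 -> H2
  lookup 200.2.50.255: bits 110010000 walk d0:H2→d1:-→d2:-→d3:-→d4:-→d5:-→d6:-→d7:-→d8:H1→d9:- -> H1
  lookup 200.0.16.44: bits 110010000 walk d0:H2→d1:-→d2:-→d3:-→d4:-→d5:-→d6:-→d7:-→d8:H1→d9:- -> H1
  add 200.76.0.0/14 -> H0 at depth 14
  add 135.218.80.0/20 -> H0 at depth 20
  lookup 72.95.219.65: bits 0100100001011111110110110100 walk d0:H2→d1:-→d2:-→d3:-→d4:-→d5:-→d6:-→d7:-→d8:-→d9:-→d10:-→d11:-→d12:-→d13:-→d14:-→d15:-→d16:-→d17:-→d18:-→d19:-→d20:-→d21:-→d22:-→d23:-→d24:-→d25:-→d26:-→d27:-→d28:H2 -> H2
  del 72.95.219.64/28 (clear depth 28)
  lookup 135.218.80.0: bits 10000111110110100101 walk d0:H2→d1:-→d2:-→d3:-→d4:-→d5:-→d6:-→d7:-→d8:-→d9:-→d10:-→d11:-→d12:-→d13:-→d14:-→d15:-→d16:-→d17:-→d18:-→d19:-→d20:H0 -> H0

== LOOKUPS ==
["H1","H2","H2","H2","H1","H2","H2","H0","H1","H0","H2","H1","H1","H2","H0"]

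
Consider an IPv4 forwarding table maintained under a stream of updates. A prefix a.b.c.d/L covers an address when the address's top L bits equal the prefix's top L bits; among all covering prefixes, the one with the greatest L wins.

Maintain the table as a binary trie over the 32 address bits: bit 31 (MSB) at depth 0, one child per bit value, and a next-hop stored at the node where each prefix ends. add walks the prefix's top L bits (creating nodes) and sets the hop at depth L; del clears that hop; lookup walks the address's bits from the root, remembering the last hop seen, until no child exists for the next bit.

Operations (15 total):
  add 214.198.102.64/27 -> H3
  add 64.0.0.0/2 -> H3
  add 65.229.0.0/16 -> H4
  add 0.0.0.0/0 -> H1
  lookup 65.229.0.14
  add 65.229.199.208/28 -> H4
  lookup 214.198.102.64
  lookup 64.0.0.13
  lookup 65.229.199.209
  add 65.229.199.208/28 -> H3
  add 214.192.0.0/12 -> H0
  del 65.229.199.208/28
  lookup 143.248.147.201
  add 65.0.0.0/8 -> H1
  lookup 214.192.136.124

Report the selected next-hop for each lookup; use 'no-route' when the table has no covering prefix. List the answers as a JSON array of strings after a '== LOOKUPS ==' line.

Apply in order:
  add 214.198.102.64/27 -> H3 at depth 27
  add 64.0.0.0/2 -> H3 at depth 2
  add 65.229.0.0/16 -> H4 at depth 16
  add 0.0.0.0/0 -> H1 at depth 0
  lookup 65.229.0.14: bits 0100000111100101 walk d0:H1→d1:-→d2:H3→d3:-→d4:-→d5:-→d6:-→d7:-→d8:-→d9:-→d10:-→d11:-→d12:-→d13:-→d14:-→d15:-→d16:H4 -> H4
  add 65.229.199.208/28 -> H4 at depth 28
  lookup 214.198.102.64: bits 110101101100011001100110010 walk d0:H1→d1:-→d2:-→d3:-→d4:-→d5:-→d6:-→d7:-→d8:-→d9:-→d10:-→d11:-→d12:-→d13:-→d14:-→d15:-→d16:-→d17:-→d18:-→d19:-→d20:-→d21:-→d22:-→d23:-→d24:-→d25:-→d26:-→d27:H3 -> H3
  lookup 64.0.0.13: bits 0100000 walk d0:H1→d1:-→d2:H3→d3:-→d4:-→d5:-→d6:-→d7:- -> H3
  lookup 65.229.199.209: bits 0100000111100101110001111101 walk d0:H1→d1:-→d2:H3→d3:-→d4:-→d5:-→d6:-→d7:-→d8:-→d9:-→d10:-→d11:-→d12:-→d13:-→d14:-→d15:-→d16:H4→d17:-→d18:-→d19:-→d20:-→d21:-→d22:-→d23:-→d24:-→d25:-→d26:-→d27:-→d28:H4 -> H4
  add 65.229.199.208/28 -> H3 at depth 28
  add 214.192.0.0/12 -> H0 at depth 12
  - 65.229.199.208/28 clear@28
  lookup 143.248.147.201: bits 1 walk d0:H1→d1:- -> H1
  add 65.0.0.0/8 -> H1 at depth 8
  lookup 214.192.136.124: bits 1101011011000 walk d0:H1→d1:-→d2:-→d3:-→d4:-→d5:-→d6:-→d7:-→d8:-→d9:-→d10:-→d11:-→d12:H0→d13:- -> H0

== LOOKUPS ==
["H4","H3","H3","H4","H1","H0"]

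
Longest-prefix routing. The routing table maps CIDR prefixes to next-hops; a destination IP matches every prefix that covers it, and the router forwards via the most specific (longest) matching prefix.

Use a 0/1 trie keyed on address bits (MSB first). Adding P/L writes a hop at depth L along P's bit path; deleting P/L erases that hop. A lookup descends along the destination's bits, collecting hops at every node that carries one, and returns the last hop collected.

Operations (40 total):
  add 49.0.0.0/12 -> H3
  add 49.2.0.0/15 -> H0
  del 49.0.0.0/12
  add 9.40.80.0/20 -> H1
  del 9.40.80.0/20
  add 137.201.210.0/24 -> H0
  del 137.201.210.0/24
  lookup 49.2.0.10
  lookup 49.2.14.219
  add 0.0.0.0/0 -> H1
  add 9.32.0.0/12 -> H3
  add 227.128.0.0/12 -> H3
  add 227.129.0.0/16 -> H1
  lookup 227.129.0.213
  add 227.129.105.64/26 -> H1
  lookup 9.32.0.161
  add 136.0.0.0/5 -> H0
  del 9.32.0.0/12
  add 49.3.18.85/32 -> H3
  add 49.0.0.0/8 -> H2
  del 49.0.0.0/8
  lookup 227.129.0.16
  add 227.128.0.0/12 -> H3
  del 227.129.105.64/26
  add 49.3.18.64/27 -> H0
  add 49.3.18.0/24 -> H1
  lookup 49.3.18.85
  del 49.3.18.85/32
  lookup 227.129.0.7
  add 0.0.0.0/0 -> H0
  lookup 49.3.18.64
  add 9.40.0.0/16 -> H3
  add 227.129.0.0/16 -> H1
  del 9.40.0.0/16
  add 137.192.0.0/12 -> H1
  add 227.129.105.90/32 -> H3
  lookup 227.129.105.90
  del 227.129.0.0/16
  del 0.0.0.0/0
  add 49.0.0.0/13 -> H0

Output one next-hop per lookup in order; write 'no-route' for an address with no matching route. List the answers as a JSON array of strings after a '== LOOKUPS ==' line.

Trace:
  + 49.0.0.0/12 (H3) depth=12
  + 49.2.0.0/15 (H0) depth=15
  del 49.0.0.0/12 (clear depth 12)
  + 9.40.80.0/20 (H1) depth=20
  del 9.40.80.0/20 (clear depth 20)
  + 137.201.210.0/24 (H0) depth=24
  del 137.201.210.0/24 (clear depth 24)
  ? 49.2.0.10  path d0:-→d1:-→d2:-→d3:-→d4:-→d5:-→d6:-→d7:-→d8:-→d9:-→d10:-→d11:-→d12:-→d13:-→d14:-→d15:H0  best=H0
  ? 49.2.14.219  path d0:-→d1:-→d2:-→d3:-→d4:-→d5:-→d6:-→d7:-→d8:-→d9:-→d10:-→d11:-→d12:-→d13:-→d14:-→d15:H0  best=H0
  + 0.0.0.0/0 (H1) depth=0
  + 9.32.0.0/12 (H3) depth=12
  + 227.128.0.0/12 (H3) depth=12
  + 227.129.0.0/16 (H1) depth=16
  ? 227.129.0.213  path d0:H1→d1:-→d2:-→d3:-→d4:-→d5:-→d6:-→d7:-→d8:-→d9:-→d10:-→d11:-→d12:H3→d13:-→d14:-→d15:-→d16:H1  best=H1
  + 227.129.105.64/26 (H1) depth=26
  ? 9.32.0.161  path d0:H1→d1:-→d2:-→d3:-→d4:-→d5:-→d6:-→d7:-→d8:-→d9:-→d10:-→d11:-→d12:H3  best=H3
  + 136.0.0.0/5 (H0) depth=5
  del 9.32.0.0/12 (clear depth 12)
  + 49.3.18.85/32 (H3) depth=32
  + 49.0.0.0/8 (H2) depth=8
  del 49.0.0.0/8 (clear depth 8)
  ? 227.129.0.16  path d0:H1→d1:-→d2:-→d3:-→d4:-→d5:-→d6:-→d7:-→d8:-→d9:-→d10:-→d11:-→d12:H3→d13:-→d14:-→d15:-→d16:H1→d17:-  best=H1
  + 227.128.0.0/12 (H3) depth=12
  del 227.129.105.64/26 (clear depth 26)
  + 49.3.18.64/27 (H0) depth=27
  + 49.3.18.0/24 (H1) depth=24
  ? 49.3.18.85  path d0:H1→d1:-→d2:-→d3:-→d4:-→d5:-→d6:-→d7:-→d8:-→d9:-→d10:-→d11:-→d12:-→d13:-→d14:-→d15:H0→d16:-→d17:-→d18:-→d19:-→d20:-→d21:-→d22:-→d23:-→d24:H1→d25:-→d26:-→d27:H0→d28:-→d29:-→d30:-→d31:-→d32:H3  best=H3
  del 49.3.18.85/32 (clear depth 32)
  ? 227.129.0.7  path d0:H1→d1:-→d2:-→d3:-→d4:-→d5:-→d6:-→d7:-→d8:-→d9:-→d10:-→d11:-→d12:H3→d13:-→d14:-→d15:-→d16:H1→d17:-  best=H1
  + 0.0.0.0/0 (H0) depth=0
  ? 49.3.18.64  path d0:H0→d1:-→d2:-→d3:-→d4:-→d5:-→d6:-→d7:-→d8:-→d9:-→d10:-→d11:-→d12:-→d13:-→d14:-→d15:H0→d16:-→d17:-→d18:-→d19:-→d20:-→d21:-→d22:-→d23:-→d24:H1→d25:-→d26:-→d27:H0  best=H0
  + 9.40.0.0/16 (H3) depth=16
  + 227.129.0.0/16 (H1) depth=16
  del 9.40.0.0/16 (clear depth 16)
  + 137.192.0.0/12 (H1) depth=12
  + 227.129.105.90/32 (H3) depth=32
  ? 227.129.105.90  path d0:H0→d1:-→d2:-→d3:-→d4:-→d5:-→d6:-→d7:-→d8:-→d9:-→d10:-→d11:-→d12:H3→d13:-→d14:-→d15:-→d16:H1→d17:-→d18:-→d19:-→d20:-→d21:-→d22:-→d23:-→d24:-→d25:-→d26:-→d27:-→d28:-→d29:-→d30:-→d31:-→d32:H3  best=H3
  del 227.129.0.0/16 (clear depth 16)
  del 0.0.0.0/0 (clear depth 0)
  + 49.0.0.0/13 (H0) depth=13

== LOOKUPS ==
["H0","H0","H1","H3","H1","H3","H1","H0","H3"]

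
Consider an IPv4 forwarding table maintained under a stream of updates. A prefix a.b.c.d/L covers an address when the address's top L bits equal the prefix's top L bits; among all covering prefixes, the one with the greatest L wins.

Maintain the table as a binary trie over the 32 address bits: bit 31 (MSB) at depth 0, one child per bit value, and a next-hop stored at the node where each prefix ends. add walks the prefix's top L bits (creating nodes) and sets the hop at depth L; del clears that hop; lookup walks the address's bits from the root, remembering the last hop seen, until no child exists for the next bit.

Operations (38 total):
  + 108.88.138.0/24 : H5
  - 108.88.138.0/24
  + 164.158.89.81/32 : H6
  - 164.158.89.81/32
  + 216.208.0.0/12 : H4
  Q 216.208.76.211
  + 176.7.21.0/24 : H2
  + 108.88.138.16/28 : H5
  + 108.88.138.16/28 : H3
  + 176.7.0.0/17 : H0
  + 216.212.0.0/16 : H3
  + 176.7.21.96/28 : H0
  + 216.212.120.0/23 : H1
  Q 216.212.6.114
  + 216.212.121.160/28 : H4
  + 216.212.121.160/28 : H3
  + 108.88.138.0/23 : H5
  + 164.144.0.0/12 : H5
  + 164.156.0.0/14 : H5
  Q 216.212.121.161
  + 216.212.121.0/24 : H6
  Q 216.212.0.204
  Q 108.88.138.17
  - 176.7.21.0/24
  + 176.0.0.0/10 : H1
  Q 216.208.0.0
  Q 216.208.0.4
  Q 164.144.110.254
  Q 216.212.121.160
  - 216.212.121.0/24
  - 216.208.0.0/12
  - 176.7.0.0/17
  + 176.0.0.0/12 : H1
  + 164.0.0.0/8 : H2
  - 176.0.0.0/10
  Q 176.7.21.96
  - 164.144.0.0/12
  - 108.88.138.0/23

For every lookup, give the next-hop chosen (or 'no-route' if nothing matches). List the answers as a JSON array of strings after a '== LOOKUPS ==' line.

Apply in order:
  add 108.88.138.0/24 -> H5 at depth 24
  - 108.88.138.0/24 clear@24
  add 164.158.89.81/32 -> H6 at depth 32
  - 164.158.89.81/32 clear@32
  add 216.208.0.0/12 -> H4 at depth 12
  Q 216.208.76.211: descend 110110001101 ; hops seen [H4] ; pick H4
  add 176.7.21.0/24 -> H2 at depth 24
  add 108.88.138.16/28 -> H5 at depth 28
  add 108.88.138.16/28 -> H3 at depth 28
  add 176.7.0.0/17 -> H0 at depth 17
  add 216.212.0.0/16 -> H3 at depth 16
  add 176.7.21.96/28 -> H0 at depth 28
  add 216.212.120.0/23 -> H1 at depth 23
  Q 216.212.6.114: descend 11011000110101000 ; hops seen [H4,H3] ; pick H3
  add 216.212.121.160/28 -> H4 at depth 28
  add 216.212.121.160/28 -> H3 at depth 28
  add 108.88.138.0/23 -> H5 at depth 23
  add 164.144.0.0/12 -> H5 at depth 12
  add 164.156.0.0/14 -> H5 at depth 14
  Q 216.212.121.161: descend 1101100011010100011110011010 ; hops seen [H4,H3,H1,H3] ; pick H3
  add 216.212.121.0/24 -> H6 at depth 24
  Q 216.212.0.204: descend 11011000110101000 ; hops seen [H4,H3] ; pick H3
  Q 108.88.138.17: descend 0110110001011000100010100001 ; hops seen [H5,H3] ; pick H3
  - 176.7.21.0/24 clear@24
  add 176.0.0.0/10 -> H1 at depth 10
  Q 216.208.0.0: descend 1101100011010 ; hops seen [H4] ; pick H4
  Q 216.208.0.4: descend 1101100011010 ; hops seen [H4] ; pick H4
  Q 164.144.110.254: descend 101001001001 ; hops seen [H5] ; pick H5
  Q 216.212.121.160: descend 1101100011010100011110011010 ; hops seen [H4,H3,H1,H6,H3] ; pick H3
  - 216.212.121.0/24 clear@24
  - 216.208.0.0/12 clear@12
  - 176.7.0.0/17 clear@17
  add 176.0.0.0/12 -> H1 at depth 12
  add 164.0.0.0/8 -> H2 at depth 8
  - 176.0.0.0/10 clear@10
  Q 176.7.21.96: descend 1011000000000111000101010110 ; hops seen [H1,H0] ; pick H0
  - 164.144.0.0/12 clear@12
  - 108.88.138.0/23 clear@23

== LOOKUPS ==
["H4","H3","H3","H3","H3","H4","H4","H5","H3","H0"]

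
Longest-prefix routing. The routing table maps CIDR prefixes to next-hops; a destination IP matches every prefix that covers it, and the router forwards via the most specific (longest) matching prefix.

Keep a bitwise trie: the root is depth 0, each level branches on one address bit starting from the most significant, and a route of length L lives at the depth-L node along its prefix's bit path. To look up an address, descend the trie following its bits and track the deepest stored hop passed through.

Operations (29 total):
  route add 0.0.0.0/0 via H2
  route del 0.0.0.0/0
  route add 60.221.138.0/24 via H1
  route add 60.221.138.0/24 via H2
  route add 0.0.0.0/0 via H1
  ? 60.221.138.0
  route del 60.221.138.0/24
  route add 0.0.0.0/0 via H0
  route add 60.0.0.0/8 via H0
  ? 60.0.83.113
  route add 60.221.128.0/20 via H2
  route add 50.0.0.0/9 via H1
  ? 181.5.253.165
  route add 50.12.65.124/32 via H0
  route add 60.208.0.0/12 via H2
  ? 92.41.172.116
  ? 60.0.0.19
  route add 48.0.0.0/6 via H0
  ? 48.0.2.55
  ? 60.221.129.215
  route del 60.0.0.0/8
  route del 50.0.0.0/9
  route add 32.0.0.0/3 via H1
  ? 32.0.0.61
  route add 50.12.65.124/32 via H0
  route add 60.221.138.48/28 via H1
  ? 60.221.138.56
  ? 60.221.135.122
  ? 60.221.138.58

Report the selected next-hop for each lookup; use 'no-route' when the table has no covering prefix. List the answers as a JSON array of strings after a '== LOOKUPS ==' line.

Process each operation:
  + 0.0.0.0/0 (H2) depth=0
  del 0.0.0.0/0 (clear depth 0)
  + 60.221.138.0/24 (H1) depth=24
  + 60.221.138.0/24 (H2) depth=24
  + 0.0.0.0/0 (H1) depth=0
  Q 60.221.138.0: descend 001111001101110110001010 ; hops seen [H1,H2] ; pick H2
  del 60.221.138.0/24 (clear depth 24)
  + 0.0.0.0/0 (H0) depth=0
  + 60.0.0.0/8 (H0) depth=8
  Q 60.0.83.113: descend 00111100 ; hops seen [H0,H0] ; pick H0
  + 60.221.128.0/20 (H2) depth=20
  + 50.0.0.0/9 (H1) depth=9
  Q 181.5.253.165: descend ε ; hops seen [H0] ; pick H0
  + 50.12.65.124/32 (H0) depth=32
  + 60.208.0.0/12 (H2) depth=12
  Q 92.41.172.116: descend 0 ; hops seen [H0] ; pick H0
  Q 60.0.0.19: descend 00111100 ; hops seen [H0,H0] ; pick H0
  + 48.0.0.0/6 (H0) depth=6
  Q 48.0.2.55: descend 001100 ; hops seen [H0,H0] ; pick H0
  Q 60.221.129.215: descend 00111100110111011000 ; hops seen [H0,H0,H2,H2] ; pick H2
  del 60.0.0.0/8 (clear depth 8)
  del 50.0.0.0/9 (clear depth 9)
  + 32.0.0.0/3 (H1) depth=3
  Q 32.0.0.61: descend 001 ; hops seen [H0,H1] ; pick H1
  + 50.12.65.124/32 (H0) depth=32
  + 60.221.138.48/28 (H1) depth=28
  Q 60.221.138.56: descend 0011110011011101100010100011 ; hops seen [H0,H1,H2,H2,H1] ; pick H1
  Q 60.221.135.122: descend 00111100110111011000 ; hops seen [H0,H1,H2,H2] ; pick H2
  Q 60.221.138.58: descend 0011110011011101100010100011 ; hops seen [H0,H1,H2,H2,H1] ; pick H1

== LOOKUPS ==
["H2","H0","H0","H0","H0","H0","H2","H1","H1","H2","H1"]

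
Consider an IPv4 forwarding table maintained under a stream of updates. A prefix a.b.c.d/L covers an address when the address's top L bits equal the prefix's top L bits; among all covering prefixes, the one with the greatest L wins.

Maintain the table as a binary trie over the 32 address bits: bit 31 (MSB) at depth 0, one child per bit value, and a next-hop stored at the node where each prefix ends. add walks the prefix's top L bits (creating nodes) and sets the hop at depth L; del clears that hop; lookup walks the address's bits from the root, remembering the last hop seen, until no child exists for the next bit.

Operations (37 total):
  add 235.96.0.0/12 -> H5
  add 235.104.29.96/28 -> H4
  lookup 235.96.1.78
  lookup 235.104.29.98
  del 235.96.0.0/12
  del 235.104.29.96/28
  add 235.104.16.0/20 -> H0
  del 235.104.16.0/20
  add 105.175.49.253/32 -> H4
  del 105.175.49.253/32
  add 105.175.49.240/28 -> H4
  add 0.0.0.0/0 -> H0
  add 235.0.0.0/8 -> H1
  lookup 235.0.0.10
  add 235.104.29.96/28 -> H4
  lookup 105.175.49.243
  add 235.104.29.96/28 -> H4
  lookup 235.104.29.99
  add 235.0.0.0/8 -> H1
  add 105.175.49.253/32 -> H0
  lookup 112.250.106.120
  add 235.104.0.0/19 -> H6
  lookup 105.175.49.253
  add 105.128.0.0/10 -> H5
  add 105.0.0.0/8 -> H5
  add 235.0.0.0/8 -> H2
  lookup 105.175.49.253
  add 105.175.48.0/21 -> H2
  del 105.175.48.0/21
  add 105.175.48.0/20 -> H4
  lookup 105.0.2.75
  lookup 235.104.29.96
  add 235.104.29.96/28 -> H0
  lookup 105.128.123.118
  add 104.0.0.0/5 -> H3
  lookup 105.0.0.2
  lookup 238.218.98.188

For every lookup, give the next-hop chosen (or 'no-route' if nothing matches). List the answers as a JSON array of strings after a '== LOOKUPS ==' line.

Apply in order:
  add 235.96.0.0/12 -> H5 at depth 12
  add 235.104.29.96/28 -> H4 at depth 28
  lookup 235.96.1.78: bits 111010110110 walk d0:-→d1:-→d2:-→d3:-→d4:-→d5:-→d6:-→d7:-→d8:-→d9:-→d10:-→d11:-→d12:H5 -> H5
  lookup 235.104.29.98: bits 1110101101101000000111010110 walk d0:-→d1:-→d2:-→d3:-→d4:-→d5:-→d6:-→d7:-→d8:-→d9:-→d10:-→d11:-→d12:H5→d13:-→d14:-→d15:-→d16:-→d17:-→d18:-→d19:-→d20:-→d21:-→d22:-→d23:-→d24:-→d25:-→d26:-→d27:-→d28:H4 -> H4
  - 235.96.0.0/12 clear@12
  - 235.104.29.96/28 clear@28
  add 235.104.16.0/20 -> H0 at depth 20
  - 235.104.16.0/20 clear@20
  add 105.175.49.253/32 -> H4 at depth 32
  - 105.175.49.253/32 clear@32
  add 105.175.49.240/28 -> H4 at depth 28
  add 0.0.0.0/0 -> H0 at depth 0
  add 235.0.0.0/8 -> H1 at depth 8
  lookup 235.0.0.10: bits 111010110 walk d0:H0→d1:-→d2:-→d3:-→d4:-→d5:-→d6:-→d7:-→d8:H1→d9:- -> H1
  add 235.104.29.96/28 -> H4 at depth 28
  lookup 105.175.49.243: bits 0110100110101111001100011111 walk d0:H0→d1:-→d2:-→d3:-→d4:-→d5:-→d6:-→d7:-→d8:-→d9:-→d10:-→d11:-→d12:-→d13:-→d14:-→d15:-→d16:-→d17:-→d18:-→d19:-→d20:-→d21:-→d22:-→d23:-→d24:-→d25:-→d26:-→d27:-→d28:H4 -> H4
  add 235.104.29.96/28 -> H4 at depth 28
  lookup 235.104.29.99: bits 1110101101101000000111010110 walk d0:H0→d1:-→d2:-→d3:-→d4:-→d5:-→d6:-→d7:-→d8:H1→d9:-→d10:-→d11:-→d12:-→d13:-→d14:-→d15:-→d16:-→d17:-→d18:-→d19:-→d20:-→d21:-→d22:-→d23:-→d24:-→d25:-→d26:-→d27:-→d28:H4 -> H4
  add 235.0.0.0/8 -> H1 at depth 8
  add 105.175.49.253/32 -> H0 at depth 32
  lookup 112.250.106.120: bits 011 walk d0:H0→d1:-→d2:-→d3:- -> H0
  add 235.104.0.0/19 -> H6 at depth 19
  lookup 105.175.49.253: bits 01101001101011110011000111111101 walk d0:H0→d1:-→d2:-→d3:-→d4:-→d5:-→d6:-→d7:-→d8:-→d9:-→d10:-→d11:-→d12:-→d13:-→d14:-→d15:-→d16:-→d17:-→d18:-→d19:-→d20:-→d21:-→d22:-→d23:-→d24:-→d25:-→d26:-→d27:-→d28:H4→d29:-→d30:-→d31:-→d32:H0 -> H0
  add 105.128.0.0/10 -> H5 at depth 10
  add 105.0.0.0/8 -> H5 at depth 8
  add 235.0.0.0/8 -> H2 at depth 8
  lookup 105.175.49.253: bits 01101001101011110011000111111101 walk d0:H0→d1:-→d2:-→d3:-→d4:-→d5:-→d6:-→d7:-→d8:H5→d9:-→d10:H5→d11:-→d12:-→d13:-→d14:-→d15:-→d16:-→d17:-→d18:-→d19:-→d20:-→d21:-→d22:-→d23:-→d24:-→d25:-→d26:-→d27:-→d28:H4→d29:-→d30:-→d31:-→d32:H0 -> H0
  add 105.175.48.0/21 -> H2 at depth 21
  - 105.175.48.0/21 clear@21
  add 105.175.48.0/20 -> H4 at depth 20
  lookup 105.0.2.75: bits 01101001 walk d0:H0→d1:-→d2:-→d3:-→d4:-→d5:-→d6:-→d7:-→d8:H5 -> H5
  lookup 235.104.29.96: bits 1110101101101000000111010110 walk d0:H0→d1:-→d2:-→d3:-→d4:-→d5:-→d6:-→d7:-→d8:H2→d9:-→d10:-→d11:-→d12:-→d13:-→d14:-→d15:-→d16:-→d17:-→d18:-→d19:H6→d20:-→d21:-→d22:-→d23:-→d24:-→d25:-→d26:-→d27:-→d28:H4 -> H4
  add 235.104.29.96/28 -> H0 at depth 28
  lookup 105.128.123.118: bits 0110100110 walk d0:H0→d1:-→d2:-→d3:-→d4:-→d5:-→d6:-→d7:-→d8:H5→d9:-→d10:H5 -> H5
  add 104.0.0.0/5 -> H3 at depth 5
  lookup 105.0.0.2: bits 01101001 walk d0:H0→d1:-→d2:-→d3:-→d4:-→d5:H3→d6:-→d7:-→d8:H5 -> H5
  lookup 238.218.98.188: bits 11101 walk d0:H0→d1:-→d2:-→d3:-→d4:-→d5:- -> H0

== LOOKUPS ==
["H5","H4","H1","H4","H4","H0","H0","H0","H5","H4","H5","H5","H0"]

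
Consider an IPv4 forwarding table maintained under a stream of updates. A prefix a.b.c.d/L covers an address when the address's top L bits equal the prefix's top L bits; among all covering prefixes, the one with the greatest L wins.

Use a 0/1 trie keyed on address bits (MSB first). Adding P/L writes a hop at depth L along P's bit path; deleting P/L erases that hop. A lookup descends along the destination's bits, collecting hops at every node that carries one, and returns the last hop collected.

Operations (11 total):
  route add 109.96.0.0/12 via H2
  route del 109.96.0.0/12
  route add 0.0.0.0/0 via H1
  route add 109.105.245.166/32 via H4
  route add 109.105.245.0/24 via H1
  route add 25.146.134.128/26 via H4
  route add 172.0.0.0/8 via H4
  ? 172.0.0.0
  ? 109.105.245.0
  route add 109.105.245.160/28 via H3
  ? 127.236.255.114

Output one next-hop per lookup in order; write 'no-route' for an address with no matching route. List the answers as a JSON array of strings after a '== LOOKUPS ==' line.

Process each operation:
  add 109.96.0.0/12 -> H2 at depth 12
  - 109.96.0.0/12 clear@12
  add 0.0.0.0/0 -> H1 at depth 0
  add 109.105.245.166/32 -> H4 at depth 32
  add 109.105.245.0/24 -> H1 at depth 24
  add 25.146.134.128/26 -> H4 at depth 26
  add 172.0.0.0/8 -> H4 at depth 8
  lookup 172.0.0.0: bits 10101100 walk d0:H1→d1:-→d2:-→d3:-→d4:-→d5:-→d6:-→d7:-→d8:H4 -> H4
  lookup 109.105.245.0: bits 011011010110100111110101 walk d0:H1→d1:-→d2:-→d3:-→d4:-→d5:-→d6:-→d7:-→d8:-→d9:-→d10:-→d11:-→d12:-→d13:-→d14:-→d15:-→d16:-→d17:-→d18:-→d19:-→d20:-→d21:-→d22:-→d23:-→d24:H1 -> H1
  add 109.105.245.160/28 -> H3 at depth 28
  lookup 127.236.255.114: bits 011 walk d0:H1→d1:-→d2:-→d3:- -> H1

== LOOKUPS ==
["H4","H1","H1"]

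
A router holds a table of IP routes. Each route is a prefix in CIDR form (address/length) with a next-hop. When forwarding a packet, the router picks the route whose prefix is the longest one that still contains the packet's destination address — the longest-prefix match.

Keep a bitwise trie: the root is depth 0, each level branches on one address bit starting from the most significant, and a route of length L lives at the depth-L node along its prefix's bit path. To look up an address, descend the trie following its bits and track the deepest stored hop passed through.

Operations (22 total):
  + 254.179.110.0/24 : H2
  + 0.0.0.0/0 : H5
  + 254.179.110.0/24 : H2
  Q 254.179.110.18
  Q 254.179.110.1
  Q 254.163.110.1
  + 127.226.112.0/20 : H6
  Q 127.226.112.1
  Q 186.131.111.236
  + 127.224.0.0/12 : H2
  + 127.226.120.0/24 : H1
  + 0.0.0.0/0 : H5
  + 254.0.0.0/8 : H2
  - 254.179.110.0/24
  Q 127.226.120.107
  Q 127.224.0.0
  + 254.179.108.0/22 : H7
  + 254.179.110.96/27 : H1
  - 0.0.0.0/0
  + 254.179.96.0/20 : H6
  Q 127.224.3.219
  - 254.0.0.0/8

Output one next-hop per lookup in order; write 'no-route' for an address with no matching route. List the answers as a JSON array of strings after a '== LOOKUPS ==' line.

Trace:
  add 254.179.110.0/24 -> H2 at depth 24
  add 0.0.0.0/0 -> H5 at depth 0
  add 254.179.110.0/24 -> H2 at depth 24
  lookup 254.179.110.18: bits 111111101011001101101110 walk d0:H5→d1:-→d2:-→d3:-→d4:-→d5:-→d6:-→d7:-→d8:-→d9:-→d10:-→d11:-→d12:-→d13:-→d14:-→d15:-→d16:-→d17:-→d18:-→d19:-→d20:-→d21:-→d22:-→d23:-→d24:H2 -> H2
  lookup 254.179.110.1: bits 111111101011001101101110 walk d0:H5→d1:-→d2:-→d3:-→d4:-→d5:-→d6:-→d7:-→d8:-→d9:-→d10:-→d11:-→d12:-→d13:-→d14:-→d15:-→d16:-→d17:-→d18:-→d19:-→d20:-→d21:-→d22:-→d23:-→d24:H2 -> H2
  lookup 254.163.110.1: bits 11111110101 walk d0:H5→d1:-→d2:-→d3:-→d4:-→d5:-→d6:-→d7:-→d8:-→d9:-→d10:-→d11:- -> H5
  add 127.226.112.0/20 -> H6 at depth 20
  lookup 127.226.112.1: bits 01111111111000100111 walk d0:H5→d1:-→d2:-→d3:-→d4:-→d5:-→d6:-→d7:-→d8:-→d9:-→d10:-→d11:-→d12:-→d13:-→d14:-→d15:-→d16:-→d17:-→d18:-→d19:-→d20:H6 -> H6
  lookup 186.131.111.236: bits 1 walk d0:H5→d1:- -> H5
  add 127.224.0.0/12 -> H2 at depth 12
  add 127.226.120.0/24 -> H1 at depth 24
  add 0.0.0.0/0 -> H5 at depth 0
  add 254.0.0.0/8 -> H2 at depth 8
  del 254.179.110.0/24 (clear depth 24)
  lookup 127.226.120.107: bits 011111111110001001111000 walk d0:H5→d1:-→d2:-→d3:-→d4:-→d5:-→d6:-→d7:-→d8:-→d9:-→d10:-→d11:-→d12:H2→d13:-→d14:-→d15:-→d16:-→d17:-→d18:-→d19:-→d20:H6→d21:-→d22:-→d23:-→d24:H1 -> H1
  lookup 127.224.0.0: bits 01111111111000 walk d0:H5→d1:-→d2:-→d3:-→d4:-→d5:-→d6:-→d7:-→d8:-→d9:-→d10:-→d11:-→d12:H2→d13:-→d14:- -> H2
  add 254.179.108.0/22 -> H7 at depth 22
  add 254.179.110.96/27 -> H1 at depth 27
  del 0.0.0.0/0 (clear depth 0)
  add 254.179.96.0/20 -> H6 at depth 20
  lookup 127.224.3.219: bits 01111111111000 walk d0:-→d1:-→d2:-→d3:-→d4:-→d5:-→d6:-→d7:-→d8:-→d9:-→d10:-→d11:-→d12:H2→d13:-→d14:- -> H2
  del 254.0.0.0/8 (clear depth 8)

== LOOKUPS ==
["H2","H2","H5","H6","H5","H1","H2","H2"]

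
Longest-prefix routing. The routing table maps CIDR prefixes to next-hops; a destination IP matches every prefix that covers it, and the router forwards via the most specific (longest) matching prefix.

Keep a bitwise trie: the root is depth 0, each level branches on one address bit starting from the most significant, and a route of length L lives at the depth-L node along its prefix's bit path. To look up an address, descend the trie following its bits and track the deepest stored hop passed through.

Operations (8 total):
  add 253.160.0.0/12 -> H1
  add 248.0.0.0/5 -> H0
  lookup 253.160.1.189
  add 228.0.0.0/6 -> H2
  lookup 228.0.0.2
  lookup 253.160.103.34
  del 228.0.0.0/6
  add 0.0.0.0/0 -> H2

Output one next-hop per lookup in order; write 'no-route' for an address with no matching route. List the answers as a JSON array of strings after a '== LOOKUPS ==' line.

Process each operation:
  add 253.160.0.0/12 -> H1 at depth 12
  add 248.0.0.0/5 -> H0 at depth 5
  ? 253.160.1.189  path d0:-→d1:-→d2:-→d3:-→d4:-→d5:H0→d6:-→d7:-→d8:-→d9:-→d10:-→d11:-→d12:H1  best=H1
  add 228.0.0.0/6 -> H2 at depth 6
  ? 228.0.0.2  path d0:-→d1:-→d2:-→d3:-→d4:-→d5:-→d6:H2  best=H2
  ? 253.160.103.34  path d0:-→d1:-→d2:-→d3:-→d4:-→d5:H0→d6:-→d7:-→d8:-→d9:-→d10:-→d11:-→d12:H1  best=H1
  - 228.0.0.0/6 clear@6
  add 0.0.0.0/0 -> H2 at depth 0

== LOOKUPS ==
["H1","H2","H1"]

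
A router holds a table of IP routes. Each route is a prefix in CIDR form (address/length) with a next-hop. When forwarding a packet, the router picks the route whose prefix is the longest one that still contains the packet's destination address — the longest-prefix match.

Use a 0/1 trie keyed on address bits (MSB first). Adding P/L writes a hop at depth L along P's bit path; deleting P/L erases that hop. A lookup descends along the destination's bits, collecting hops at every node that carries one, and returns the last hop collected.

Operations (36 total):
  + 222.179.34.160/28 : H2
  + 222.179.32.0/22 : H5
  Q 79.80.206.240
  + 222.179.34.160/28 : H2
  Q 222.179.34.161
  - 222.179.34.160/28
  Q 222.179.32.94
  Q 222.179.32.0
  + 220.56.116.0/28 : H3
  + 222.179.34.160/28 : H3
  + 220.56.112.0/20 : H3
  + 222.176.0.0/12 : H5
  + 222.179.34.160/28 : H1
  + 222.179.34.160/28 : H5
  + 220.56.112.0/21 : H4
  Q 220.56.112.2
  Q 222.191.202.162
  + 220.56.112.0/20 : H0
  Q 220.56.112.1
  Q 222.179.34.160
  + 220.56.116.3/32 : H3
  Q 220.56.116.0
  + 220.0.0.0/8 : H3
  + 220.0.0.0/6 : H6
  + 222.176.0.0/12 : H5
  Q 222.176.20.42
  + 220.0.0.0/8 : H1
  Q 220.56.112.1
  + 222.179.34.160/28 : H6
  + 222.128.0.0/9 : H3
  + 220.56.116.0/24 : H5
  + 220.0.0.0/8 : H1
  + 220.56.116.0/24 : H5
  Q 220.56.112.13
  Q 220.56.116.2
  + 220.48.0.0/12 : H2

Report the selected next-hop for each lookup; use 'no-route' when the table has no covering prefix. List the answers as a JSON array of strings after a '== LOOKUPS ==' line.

Apply in order:
  add 222.179.34.160/28 -> H2 at depth 28
  add 222.179.32.0/22 -> H5 at depth 22
  lookup 79.80.206.240: bits ε walk d0:- -> no-route
  add 222.179.34.160/28 -> H2 at depth 28
  lookup 222.179.34.161: bits 1101111010110011001000101010 walk d0:-→d1:-→d2:-→d3:-→d4:-→d5:-→d6:-→d7:-→d8:-→d9:-→d10:-→d11:-→d12:-→d13:-→d14:-→d15:-→d16:-→d17:-→d18:-→d19:-→d20:-→d21:-→d22:H5→d23:-→d24:-→d25:-→d26:-→d27:-→d28:H2 -> H2
  - 222.179.34.160/28 clear@28
  lookup 222.179.32.94: bits 1101111010110011001000 walk d0:-→d1:-→d2:-→d3:-→d4:-→d5:-→d6:-→d7:-→d8:-→d9:-→d10:-→d11:-→d12:-→d13:-→d14:-→d15:-→d16:-→d17:-→d18:-→d19:-→d20:-→d21:-→d22:H5 -> H5
  lookup 222.179.32.0: bits 1101111010110011001000 walk d0:-→d1:-→d2:-→d3:-→d4:-→d5:-→d6:-→d7:-→d8:-→d9:-→d10:-→d11:-→d12:-→d13:-→d14:-→d15:-→d16:-→d17:-→d18:-→d19:-→d20:-→d21:-→d22:H5 -> H5
  add 220.56.116.0/28 -> H3 at depth 28
  add 222.179.34.160/28 -> H3 at depth 28
  add 220.56.112.0/20 -> H3 at depth 20
  add 222.176.0.0/12 -> H5 at depth 12
  add 222.179.34.160/28 -> H1 at depth 28
  add 222.179.34.160/28 -> H5 at depth 28
  add 220.56.112.0/21 -> H4 at depth 21
  lookup 220.56.112.2: bits 110111000011100001110 walk d0:-→d1:-→d2:-→d3:-→d4:-→d5:-→d6:-→d7:-→d8:-→d9:-→d10:-→d11:-→d12:-→d13:-→d14:-→d15:-→d16:-→d17:-→d18:-→d19:-→d20:H3→d21:H4 -> H4
  lookup 222.191.202.162: bits 110111101011 walk d0:-→d1:-→d2:-→d3:-→d4:-→d5:-→d6:-→d7:-→d8:-→d9:-→d10:-→d11:-→d12:H5 -> H5
  add 220.56.112.0/20 -> H0 at depth 20
  lookup 220.56.112.1: bits 110111000011100001110 walk d0:-→d1:-→d2:-→d3:-→d4:-→d5:-→d6:-→d7:-→d8:-→d9:-→d10:-→d11:-→d12:-→d13:-→d14:-→d15:-→d16:-→d17:-→d18:-→d19:-→d20:H0→d21:H4 -> H4
  lookup 222.179.34.160: bits 1101111010110011001000101010 walk d0:-→d1:-→d2:-→d3:-→d4:-→d5:-→d6:-→d7:-→d8:-→d9:-→d10:-→d11:-→d12:H5→d13:-→d14:-→d15:-→d16:-→d17:-→d18:-→d19:-→d20:-→d21:-→d22:H5→d23:-→d24:-→d25:-→d26:-→d27:-→d28:H5 -> H5
  add 220.56.116.3/32 -> H3 at depth 32
  lookup 220.56.116.0: bits 110111000011100001110100000000 walk d0:-→d1:-→d2:-→d3:-→d4:-→d5:-→d6:-→d7:-→d8:-→d9:-→d10:-→d11:-→d12:-→d13:-→d14:-→d15:-→d16:-→d17:-→d18:-→d19:-→d20:H0→d21:H4→d22:-→d23:-→d24:-→d25:-→d26:-→d27:-→d28:H3→d29:-→d30:- -> H3
  add 220.0.0.0/8 -> H3 at depth 8
  add 220.0.0.0/6 -> H6 at depth 6
  add 222.176.0.0/12 -> H5 at depth 12
  lookup 222.176.20.42: bits 11011110101100 walk d0:-→d1:-→d2:-→d3:-→d4:-→d5:-→d6:H6→d7:-→d8:-→d9:-→d10:-→d11:-→d12:H5→d13:-→d14:- -> H5
  add 220.0.0.0/8 -> H1 at depth 8
  lookup 220.56.112.1: bits 110111000011100001110 walk d0:-→d1:-→d2:-→d3:-→d4:-→d5:-→d6:H6→d7:-→d8:H1→d9:-→d10:-→d11:-→d12:-→d13:-→d14:-→d15:-→d16:-→d17:-→d18:-→d19:-→d20:H0→d21:H4 -> H4
  add 222.179.34.160/28 -> H6 at depth 28
  add 222.128.0.0/9 -> H3 at depth 9
  add 220.56.116.0/24 -> H5 at depth 24
  add 220.0.0.0/8 -> H1 at depth 8
  add 220.56.116.0/24 -> H5 at depth 24
  lookup 220.56.112.13: bits 110111000011100001110 walk d0:-→d1:-→d2:-→d3:-→d4:-→d5:-→d6:H6→d7:-→d8:H1→d9:-→d10:-→d11:-→d12:-→d13:-→d14:-→d15:-→d16:-→d17:-→d18:-→d19:-→d20:H0→d21:H4 -> H4
  lookup 220.56.116.2: bits 1101110000111000011101000000001 walk d0:-→d1:-→d2:-→d3:-→d4:-→d5:-→d6:H6→d7:-→d8:H1→d9:-→d10:-→d11:-→d12:-→d13:-→d14:-→d15:-→d16:-→d17:-→d18:-→d19:-→d20:H0→d21:H4→d22:-→d23:-→d24:H5→d25:-→d26:-→d27:-→d28:H3→d29:-→d30:-→d31:- -> H3
  add 220.48.0.0/12 -> H2 at depth 12

== LOOKUPS ==
["no-route","H2","H5","H5","H4","H5","H4","H5","H3","H5","H4","H4","H3"]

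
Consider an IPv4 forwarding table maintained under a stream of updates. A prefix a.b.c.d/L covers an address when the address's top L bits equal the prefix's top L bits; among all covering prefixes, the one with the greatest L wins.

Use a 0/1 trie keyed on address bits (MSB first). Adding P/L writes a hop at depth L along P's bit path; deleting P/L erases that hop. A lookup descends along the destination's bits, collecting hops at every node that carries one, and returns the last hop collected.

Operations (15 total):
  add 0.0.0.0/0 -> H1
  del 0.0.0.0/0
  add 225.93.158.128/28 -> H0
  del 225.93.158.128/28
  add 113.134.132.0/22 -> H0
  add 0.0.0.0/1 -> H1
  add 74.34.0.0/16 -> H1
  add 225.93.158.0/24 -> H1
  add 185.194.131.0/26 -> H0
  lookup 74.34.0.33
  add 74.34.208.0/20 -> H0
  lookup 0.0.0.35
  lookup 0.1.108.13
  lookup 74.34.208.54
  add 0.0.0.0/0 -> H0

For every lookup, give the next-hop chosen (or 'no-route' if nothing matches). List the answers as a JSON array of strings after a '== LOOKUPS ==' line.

Process each operation:
  + 0.0.0.0/0 (H1) depth=0
  - 0.0.0.0/0 clear@0
  + 225.93.158.128/28 (H0) depth=28
  - 225.93.158.128/28 clear@28
  + 113.134.132.0/22 (H0) depth=22
  + 0.0.0.0/1 (H1) depth=1
  + 74.34.0.0/16 (H1) depth=16
  + 225.93.158.0/24 (H1) depth=24
  + 185.194.131.0/26 (H0) depth=26
  lookup 74.34.0.33: bits 0100101000100010 walk d0:-→d1:H1→d2:-→d3:-→d4:-→d5:-→d6:-→d7:-→d8:-→d9:-→d10:-→d11:-→d12:-→d13:-→d14:-→d15:-→d16:H1 -> H1
  + 74.34.208.0/20 (H0) depth=20
  lookup 0.0.0.35: bits 0 walk d0:-→d1:H1 -> H1
  lookup 0.1.108.13: bits 0 walk d0:-→d1:H1 -> H1
  lookup 74.34.208.54: bits 01001010001000101101 walk d0:-→d1:H1→d2:-→d3:-→d4:-→d5:-→d6:-→d7:-→d8:-→d9:-→d10:-→d11:-→d12:-→d13:-→d14:-→d15:-→d16:H1→d17:-→d18:-→d19:-→d20:H0 -> H0
  + 0.0.0.0/0 (H0) depth=0

== LOOKUPS ==
["H1","H1","H1","H0"]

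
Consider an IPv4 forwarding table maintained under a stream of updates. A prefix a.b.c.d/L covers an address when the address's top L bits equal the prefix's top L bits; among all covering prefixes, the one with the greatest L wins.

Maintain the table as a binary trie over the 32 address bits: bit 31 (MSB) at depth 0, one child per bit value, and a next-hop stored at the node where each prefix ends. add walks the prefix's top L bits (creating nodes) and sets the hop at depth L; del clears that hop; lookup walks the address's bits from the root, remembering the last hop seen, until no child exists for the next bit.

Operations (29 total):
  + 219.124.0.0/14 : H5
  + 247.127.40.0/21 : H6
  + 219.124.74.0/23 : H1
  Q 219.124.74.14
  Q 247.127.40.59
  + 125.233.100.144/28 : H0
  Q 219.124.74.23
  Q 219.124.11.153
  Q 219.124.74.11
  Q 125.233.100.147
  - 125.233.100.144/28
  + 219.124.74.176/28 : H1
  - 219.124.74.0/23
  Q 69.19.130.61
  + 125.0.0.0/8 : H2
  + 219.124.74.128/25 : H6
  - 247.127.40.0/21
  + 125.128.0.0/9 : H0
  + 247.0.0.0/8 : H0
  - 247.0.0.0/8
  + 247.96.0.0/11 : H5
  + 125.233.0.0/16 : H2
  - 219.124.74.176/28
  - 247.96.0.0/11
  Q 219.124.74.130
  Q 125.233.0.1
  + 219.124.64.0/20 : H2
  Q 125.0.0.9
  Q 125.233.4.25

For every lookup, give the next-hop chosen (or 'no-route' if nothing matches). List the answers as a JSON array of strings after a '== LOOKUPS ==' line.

Apply in order:
  + 219.124.0.0/14 (H5) depth=14
  + 247.127.40.0/21 (H6) depth=21
  + 219.124.74.0/23 (H1) depth=23
  ? 219.124.74.14  path d0:-→d1:-→d2:-→d3:-→d4:-→d5:-→d6:-→d7:-→d8:-→d9:-→d10:-→d11:-→d12:-→d13:-→d14:H5→d15:-→d16:-→d17:-→d18:-→d19:-→d20:-→d21:-→d22:-→d23:H1  best=H1
  ? 247.127.40.59  path d0:-→d1:-→d2:-→d3:-→d4:-→d5:-→d6:-→d7:-→d8:-→d9:-→d10:-→d11:-→d12:-→d13:-→d14:-→d15:-→d16:-→d17:-→d18:-→d19:-→d20:-→d21:H6  best=H6
  + 125.233.100.144/28 (H0) depth=28
  ? 219.124.74.23  path d0:-→d1:-→d2:-→d3:-→d4:-→d5:-→d6:-→d7:-→d8:-→d9:-→d10:-→d11:-→d12:-→d13:-→d14:H5→d15:-→d16:-→d17:-→d18:-→d19:-→d20:-→d21:-→d22:-→d23:H1  best=H1
  ? 219.124.11.153  path d0:-→d1:-→d2:-→d3:-→d4:-→d5:-→d6:-→d7:-→d8:-→d9:-→d10:-→d11:-→d12:-→d13:-→d14:H5→d15:-→d16:-→d17:-  best=H5
  ? 219.124.74.11  path d0:-→d1:-→d2:-→d3:-→d4:-→d5:-→d6:-→d7:-→d8:-→d9:-→d10:-→d11:-→d12:-→d13:-→d14:H5→d15:-→d16:-→d17:-→d18:-→d19:-→d20:-→d21:-→d22:-→d23:H1  best=H1
  ? 125.233.100.147  path d0:-→d1:-→d2:-→d3:-→d4:-→d5:-→d6:-→d7:-→d8:-→d9:-→d10:-→d11:-→d12:-→d13:-→d14:-→d15:-→d16:-→d17:-→d18:-→d19:-→d20:-→d21:-→d22:-→d23:-→d24:-→d25:-→d26:-→d27:-→d28:H0  best=H0
  - 125.233.100.144/28 clear@28
  + 219.124.74.176/28 (H1) depth=28
  - 219.124.74.0/23 clear@23
  ? 69.19.130.61  path d0:-→d1:-→d2:-  best=no-route
  + 125.0.0.0/8 (H2) depth=8
  + 219.124.74.128/25 (H6) depth=25
  - 247.127.40.0/21 clear@21
  + 125.128.0.0/9 (H0) depth=9
  + 247.0.0.0/8 (H0) depth=8
  - 247.0.0.0/8 clear@8
  + 247.96.0.0/11 (H5) depth=11
  + 125.233.0.0/16 (H2) depth=16
  - 219.124.74.176/28 clear@28
  - 247.96.0.0/11 clear@11
  ? 219.124.74.130  path d0:-→d1:-→d2:-→d3:-→d4:-→d5:-→d6:-→d7:-→d8:-→d9:-→d10:-→d11:-→d12:-→d13:-→d14:H5→d15:-→d16:-→d17:-→d18:-→d19:-→d20:-→d21:-→d22:-→d23:-→d24:-→d25:H6→d26:-  best=H6
  ? 125.233.0.1  path d0:-→d1:-→d2:-→d3:-→d4:-→d5:-→d6:-→d7:-→d8:H2→d9:H0→d10:-→d11:-→d12:-→d13:-→d14:-→d15:-→d16:H2→d17:-  best=H2
  + 219.124.64.0/20 (H2) depth=20
  ? 125.0.0.9  path d0:-→d1:-→d2:-→d3:-→d4:-→d5:-→d6:-→d7:-→d8:H2  best=H2
  ? 125.233.4.25  path d0:-→d1:-→d2:-→d3:-→d4:-→d5:-→d6:-→d7:-→d8:H2→d9:H0→d10:-→d11:-→d12:-→d13:-→d14:-→d15:-→d16:H2→d17:-  best=H2

== LOOKUPS ==
["H1","H6","H1","H5","H1","H0","no-route","H6","H2","H2","H2"]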